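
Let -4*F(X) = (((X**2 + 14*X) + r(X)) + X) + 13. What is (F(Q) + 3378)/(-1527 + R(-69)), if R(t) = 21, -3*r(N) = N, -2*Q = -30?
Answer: -6527/3012 ≈ -2.1670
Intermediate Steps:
Q = 15 (Q = -1/2*(-30) = 15)
r(N) = -N/3
F(X) = -13/4 - 11*X/3 - X**2/4 (F(X) = -((((X**2 + 14*X) - X/3) + X) + 13)/4 = -(((X**2 + 41*X/3) + X) + 13)/4 = -((X**2 + 44*X/3) + 13)/4 = -(13 + X**2 + 44*X/3)/4 = -13/4 - 11*X/3 - X**2/4)
(F(Q) + 3378)/(-1527 + R(-69)) = ((-13/4 - 11/3*15 - 1/4*15**2) + 3378)/(-1527 + 21) = ((-13/4 - 55 - 1/4*225) + 3378)/(-1506) = ((-13/4 - 55 - 225/4) + 3378)*(-1/1506) = (-229/2 + 3378)*(-1/1506) = (6527/2)*(-1/1506) = -6527/3012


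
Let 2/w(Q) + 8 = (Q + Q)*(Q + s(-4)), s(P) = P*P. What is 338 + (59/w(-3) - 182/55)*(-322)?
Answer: 45007464/55 ≈ 8.1832e+5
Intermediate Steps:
s(P) = P²
w(Q) = 2/(-8 + 2*Q*(16 + Q)) (w(Q) = 2/(-8 + (Q + Q)*(Q + (-4)²)) = 2/(-8 + (2*Q)*(Q + 16)) = 2/(-8 + (2*Q)*(16 + Q)) = 2/(-8 + 2*Q*(16 + Q)))
338 + (59/w(-3) - 182/55)*(-322) = 338 + (59/(1/(-4 + (-3)² + 16*(-3))) - 182/55)*(-322) = 338 + (59/(1/(-4 + 9 - 48)) - 182*1/55)*(-322) = 338 + (59/(1/(-43)) - 182/55)*(-322) = 338 + (59/(-1/43) - 182/55)*(-322) = 338 + (59*(-43) - 182/55)*(-322) = 338 + (-2537 - 182/55)*(-322) = 338 - 139717/55*(-322) = 338 + 44988874/55 = 45007464/55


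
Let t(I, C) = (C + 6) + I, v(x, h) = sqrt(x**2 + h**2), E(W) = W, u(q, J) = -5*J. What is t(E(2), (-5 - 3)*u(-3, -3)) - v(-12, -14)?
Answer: -112 - 2*sqrt(85) ≈ -130.44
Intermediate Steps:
v(x, h) = sqrt(h**2 + x**2)
t(I, C) = 6 + C + I (t(I, C) = (6 + C) + I = 6 + C + I)
t(E(2), (-5 - 3)*u(-3, -3)) - v(-12, -14) = (6 + (-5 - 3)*(-5*(-3)) + 2) - sqrt((-14)**2 + (-12)**2) = (6 - 8*15 + 2) - sqrt(196 + 144) = (6 - 120 + 2) - sqrt(340) = -112 - 2*sqrt(85)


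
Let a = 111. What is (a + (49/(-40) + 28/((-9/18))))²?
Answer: 4626801/1600 ≈ 2891.8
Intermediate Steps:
(a + (49/(-40) + 28/((-9/18))))² = (111 + (49/(-40) + 28/((-9/18))))² = (111 + (49*(-1/40) + 28/((-9*1/18))))² = (111 + (-49/40 + 28/(-½)))² = (111 + (-49/40 + 28*(-2)))² = (111 + (-49/40 - 56))² = (111 - 2289/40)² = (2151/40)² = 4626801/1600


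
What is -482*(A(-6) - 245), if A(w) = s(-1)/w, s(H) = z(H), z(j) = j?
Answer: 354029/3 ≈ 1.1801e+5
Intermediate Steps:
s(H) = H
A(w) = -1/w
-482*(A(-6) - 245) = -482*(-1/(-6) - 245) = -482*(-1*(-⅙) - 245) = -482*(⅙ - 245) = -482*(-1469/6) = 354029/3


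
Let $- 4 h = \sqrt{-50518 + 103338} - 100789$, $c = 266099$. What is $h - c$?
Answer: $- \frac{963607}{4} - \frac{\sqrt{13205}}{2} \approx -2.4096 \cdot 10^{5}$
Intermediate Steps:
$h = \frac{100789}{4} - \frac{\sqrt{13205}}{2}$ ($h = - \frac{\sqrt{-50518 + 103338} - 100789}{4} = - \frac{\sqrt{52820} - 100789}{4} = - \frac{2 \sqrt{13205} - 100789}{4} = - \frac{-100789 + 2 \sqrt{13205}}{4} = \frac{100789}{4} - \frac{\sqrt{13205}}{2} \approx 25140.0$)
$h - c = \left(\frac{100789}{4} - \frac{\sqrt{13205}}{2}\right) - 266099 = - \frac{963607}{4} - \frac{\sqrt{13205}}{2}$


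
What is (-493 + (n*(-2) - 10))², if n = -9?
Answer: 235225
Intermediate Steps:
(-493 + (n*(-2) - 10))² = (-493 + (-9*(-2) - 10))² = (-493 + (18 - 10))² = (-493 + 8)² = (-485)² = 235225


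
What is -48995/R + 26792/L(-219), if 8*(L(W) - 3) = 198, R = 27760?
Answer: 593909047/616272 ≈ 963.71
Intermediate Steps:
L(W) = 111/4 (L(W) = 3 + (1/8)*198 = 3 + 99/4 = 111/4)
-48995/R + 26792/L(-219) = -48995/27760 + 26792/(111/4) = -48995*1/27760 + 26792*(4/111) = -9799/5552 + 107168/111 = 593909047/616272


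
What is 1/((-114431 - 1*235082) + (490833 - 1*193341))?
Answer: -1/52021 ≈ -1.9223e-5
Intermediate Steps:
1/((-114431 - 1*235082) + (490833 - 1*193341)) = 1/((-114431 - 235082) + (490833 - 193341)) = 1/(-349513 + 297492) = 1/(-52021) = -1/52021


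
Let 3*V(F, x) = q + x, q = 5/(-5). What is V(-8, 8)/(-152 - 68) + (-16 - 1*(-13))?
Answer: -1987/660 ≈ -3.0106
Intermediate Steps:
q = -1 (q = 5*(-⅕) = -1)
V(F, x) = -⅓ + x/3 (V(F, x) = (-1 + x)/3 = -⅓ + x/3)
V(-8, 8)/(-152 - 68) + (-16 - 1*(-13)) = (-⅓ + (⅓)*8)/(-152 - 68) + (-16 - 1*(-13)) = (-⅓ + 8/3)/(-220) + (-16 + 13) = -1/220*7/3 - 3 = -7/660 - 3 = -1987/660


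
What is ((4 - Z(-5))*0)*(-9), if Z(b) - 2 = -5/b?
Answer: 0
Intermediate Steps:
Z(b) = 2 - 5/b
((4 - Z(-5))*0)*(-9) = ((4 - (2 - 5/(-5)))*0)*(-9) = ((4 - (2 - 5*(-⅕)))*0)*(-9) = ((4 - (2 + 1))*0)*(-9) = ((4 - 1*3)*0)*(-9) = ((4 - 3)*0)*(-9) = (1*0)*(-9) = 0*(-9) = 0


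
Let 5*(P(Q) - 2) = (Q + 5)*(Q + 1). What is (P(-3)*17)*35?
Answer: 714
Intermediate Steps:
P(Q) = 2 + (1 + Q)*(5 + Q)/5 (P(Q) = 2 + ((Q + 5)*(Q + 1))/5 = 2 + ((5 + Q)*(1 + Q))/5 = 2 + ((1 + Q)*(5 + Q))/5 = 2 + (1 + Q)*(5 + Q)/5)
(P(-3)*17)*35 = ((3 + (1/5)*(-3)**2 + (6/5)*(-3))*17)*35 = ((3 + (1/5)*9 - 18/5)*17)*35 = ((3 + 9/5 - 18/5)*17)*35 = ((6/5)*17)*35 = (102/5)*35 = 714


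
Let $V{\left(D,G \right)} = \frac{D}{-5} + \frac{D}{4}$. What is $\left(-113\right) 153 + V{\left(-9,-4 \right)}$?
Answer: $- \frac{345789}{20} \approx -17289.0$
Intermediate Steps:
$V{\left(D,G \right)} = \frac{D}{20}$ ($V{\left(D,G \right)} = D \left(- \frac{1}{5}\right) + D \frac{1}{4} = - \frac{D}{5} + \frac{D}{4} = \frac{D}{20}$)
$\left(-113\right) 153 + V{\left(-9,-4 \right)} = \left(-113\right) 153 + \frac{1}{20} \left(-9\right) = -17289 - \frac{9}{20} = - \frac{345789}{20}$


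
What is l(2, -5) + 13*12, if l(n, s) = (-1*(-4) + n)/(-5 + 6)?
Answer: 162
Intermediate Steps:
l(n, s) = 4 + n (l(n, s) = (4 + n)/1 = (4 + n)*1 = 4 + n)
l(2, -5) + 13*12 = (4 + 2) + 13*12 = 6 + 156 = 162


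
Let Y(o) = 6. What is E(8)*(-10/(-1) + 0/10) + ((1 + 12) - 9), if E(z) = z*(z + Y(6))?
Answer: 1124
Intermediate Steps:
E(z) = z*(6 + z) (E(z) = z*(z + 6) = z*(6 + z))
E(8)*(-10/(-1) + 0/10) + ((1 + 12) - 9) = (8*(6 + 8))*(-10/(-1) + 0/10) + ((1 + 12) - 9) = (8*14)*(-10*(-1) + 0*(1/10)) + (13 - 9) = 112*(10 + 0) + 4 = 112*10 + 4 = 1120 + 4 = 1124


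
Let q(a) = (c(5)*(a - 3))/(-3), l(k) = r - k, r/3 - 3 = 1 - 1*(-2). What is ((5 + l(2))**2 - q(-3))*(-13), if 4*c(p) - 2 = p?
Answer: -11375/2 ≈ -5687.5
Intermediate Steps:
c(p) = 1/2 + p/4
r = 18 (r = 9 + 3*(1 - 1*(-2)) = 9 + 3*(1 + 2) = 9 + 3*3 = 9 + 9 = 18)
l(k) = 18 - k
q(a) = 7/4 - 7*a/12 (q(a) = ((1/2 + (1/4)*5)*(a - 3))/(-3) = ((1/2 + 5/4)*(-3 + a))*(-1/3) = (7*(-3 + a)/4)*(-1/3) = (-21/4 + 7*a/4)*(-1/3) = 7/4 - 7*a/12)
((5 + l(2))**2 - q(-3))*(-13) = ((5 + (18 - 1*2))**2 - (7/4 - 7/12*(-3)))*(-13) = ((5 + (18 - 2))**2 - (7/4 + 7/4))*(-13) = ((5 + 16)**2 - 1*7/2)*(-13) = (21**2 - 7/2)*(-13) = (441 - 7/2)*(-13) = (875/2)*(-13) = -11375/2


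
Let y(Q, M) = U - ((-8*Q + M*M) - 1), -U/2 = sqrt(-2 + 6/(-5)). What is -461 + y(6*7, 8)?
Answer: -188 - 8*I*sqrt(5)/5 ≈ -188.0 - 3.5777*I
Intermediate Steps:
U = -8*I*sqrt(5)/5 (U = -2*sqrt(-2 + 6/(-5)) = -2*sqrt(-2 + 6*(-1/5)) = -2*sqrt(-2 - 6/5) = -8*I*sqrt(5)/5 ≈ -3.5777*I)
y(Q, M) = 1 - M**2 + 8*Q - 8*I*sqrt(5)/5 (y(Q, M) = -8*I*sqrt(5)/5 - ((-8*Q + M*M) - 1) = -8*I*sqrt(5)/5 - ((-8*Q + M**2) - 1) = -8*I*sqrt(5)/5 - ((M**2 - 8*Q) - 1) = -8*I*sqrt(5)/5 - (-1 + M**2 - 8*Q) = -8*I*sqrt(5)/5 + (1 - M**2 + 8*Q) = 1 - M**2 + 8*Q - 8*I*sqrt(5)/5)
-461 + y(6*7, 8) = -461 + (1 - 1*8**2 + 8*(6*7) - 8*I*sqrt(5)/5) = -461 + (1 - 1*64 + 8*42 - 8*I*sqrt(5)/5) = -461 + (1 - 64 + 336 - 8*I*sqrt(5)/5) = -461 + (273 - 8*I*sqrt(5)/5) = -188 - 8*I*sqrt(5)/5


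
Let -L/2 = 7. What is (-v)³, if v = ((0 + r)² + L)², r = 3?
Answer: -15625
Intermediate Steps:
L = -14 (L = -2*7 = -14)
v = 25 (v = ((0 + 3)² - 14)² = (3² - 14)² = (9 - 14)² = (-5)² = 25)
(-v)³ = (-1*25)³ = (-25)³ = -15625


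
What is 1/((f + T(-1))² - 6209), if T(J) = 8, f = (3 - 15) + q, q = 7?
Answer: -1/6200 ≈ -0.00016129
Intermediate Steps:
f = -5 (f = (3 - 15) + 7 = -12 + 7 = -5)
1/((f + T(-1))² - 6209) = 1/((-5 + 8)² - 6209) = 1/(3² - 6209) = 1/(9 - 6209) = 1/(-6200) = -1/6200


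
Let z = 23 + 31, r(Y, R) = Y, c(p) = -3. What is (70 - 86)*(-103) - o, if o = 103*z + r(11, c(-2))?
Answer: -3925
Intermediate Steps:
z = 54
o = 5573 (o = 103*54 + 11 = 5562 + 11 = 5573)
(70 - 86)*(-103) - o = (70 - 86)*(-103) - 1*5573 = -16*(-103) - 5573 = 1648 - 5573 = -3925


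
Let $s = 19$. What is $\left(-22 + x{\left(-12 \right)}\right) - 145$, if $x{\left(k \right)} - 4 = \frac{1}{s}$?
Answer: $- \frac{3096}{19} \approx -162.95$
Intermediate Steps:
$x{\left(k \right)} = \frac{77}{19}$ ($x{\left(k \right)} = 4 + \frac{1}{19} = \frac{77}{19}$)
$\left(-22 + x{\left(-12 \right)}\right) - 145 = \left(-22 + \frac{77}{19}\right) - 145 = - \frac{341}{19} - 145 = - \frac{3096}{19}$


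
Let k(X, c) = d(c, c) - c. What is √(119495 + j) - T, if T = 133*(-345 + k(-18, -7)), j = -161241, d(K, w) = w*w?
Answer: 38437 + I*√41746 ≈ 38437.0 + 204.32*I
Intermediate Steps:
d(K, w) = w²
k(X, c) = c² - c
T = -38437 (T = 133*(-345 - 7*(-1 - 7)) = 133*(-345 - 7*(-8)) = 133*(-345 + 56) = 133*(-289) = -38437)
√(119495 + j) - T = √(119495 - 161241) - 1*(-38437) = √(-41746) + 38437 = I*√41746 + 38437 = 38437 + I*√41746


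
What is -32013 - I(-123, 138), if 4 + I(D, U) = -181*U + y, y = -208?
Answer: -6823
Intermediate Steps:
I(D, U) = -212 - 181*U (I(D, U) = -4 + (-181*U - 208) = -4 + (-208 - 181*U) = -212 - 181*U)
-32013 - I(-123, 138) = -32013 - (-212 - 181*138) = -32013 - (-212 - 24978) = -32013 - 1*(-25190) = -32013 + 25190 = -6823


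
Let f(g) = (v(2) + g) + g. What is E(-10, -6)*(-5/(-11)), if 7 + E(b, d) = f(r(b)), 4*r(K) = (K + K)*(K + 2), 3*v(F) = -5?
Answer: 1070/33 ≈ 32.424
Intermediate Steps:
v(F) = -5/3 (v(F) = (⅓)*(-5) = -5/3)
r(K) = K*(2 + K)/2 (r(K) = ((K + K)*(K + 2))/4 = ((2*K)*(2 + K))/4 = (2*K*(2 + K))/4 = K*(2 + K)/2)
f(g) = -5/3 + 2*g (f(g) = (-5/3 + g) + g = -5/3 + 2*g)
E(b, d) = -26/3 + b*(2 + b) (E(b, d) = -7 + (-5/3 + 2*(b*(2 + b)/2)) = -7 + (-5/3 + b*(2 + b)) = -26/3 + b*(2 + b))
E(-10, -6)*(-5/(-11)) = (-26/3 - 10*(2 - 10))*(-5/(-11)) = (-26/3 - 10*(-8))*(-5*(-1/11)) = (-26/3 + 80)*(5/11) = (214/3)*(5/11) = 1070/33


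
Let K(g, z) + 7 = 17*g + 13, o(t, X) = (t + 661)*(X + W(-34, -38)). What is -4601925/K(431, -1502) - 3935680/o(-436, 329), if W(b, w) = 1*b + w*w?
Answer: -365895709163/573843915 ≈ -637.62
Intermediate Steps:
W(b, w) = b + w²
o(t, X) = (661 + t)*(1410 + X) (o(t, X) = (t + 661)*(X + (-34 + (-38)²)) = (661 + t)*(X + (-34 + 1444)) = (661 + t)*(X + 1410) = (661 + t)*(1410 + X))
K(g, z) = 6 + 17*g (K(g, z) = -7 + (17*g + 13) = -7 + (13 + 17*g) = 6 + 17*g)
-4601925/K(431, -1502) - 3935680/o(-436, 329) = -4601925/(6 + 17*431) - 3935680/(932010 + 661*329 + 1410*(-436) + 329*(-436)) = -4601925/(6 + 7327) - 3935680/(932010 + 217469 - 614760 - 143444) = -4601925/7333 - 3935680/391275 = -4601925*1/7333 - 3935680*1/391275 = -4601925/7333 - 787136/78255 = -365895709163/573843915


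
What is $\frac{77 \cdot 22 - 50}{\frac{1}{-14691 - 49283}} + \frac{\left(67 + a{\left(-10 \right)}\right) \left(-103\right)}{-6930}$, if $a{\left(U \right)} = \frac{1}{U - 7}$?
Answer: $- \frac{6195230586073}{58905} \approx -1.0517 \cdot 10^{8}$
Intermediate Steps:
$a{\left(U \right)} = \frac{1}{-7 + U}$
$\frac{77 \cdot 22 - 50}{\frac{1}{-14691 - 49283}} + \frac{\left(67 + a{\left(-10 \right)}\right) \left(-103\right)}{-6930} = \frac{77 \cdot 22 - 50}{\frac{1}{-14691 - 49283}} + \frac{\left(67 + \frac{1}{-7 - 10}\right) \left(-103\right)}{-6930} = \frac{1694 - 50}{\frac{1}{-63974}} + \left(67 + \frac{1}{-17}\right) \left(-103\right) \left(- \frac{1}{6930}\right) = \frac{1644}{- \frac{1}{63974}} + \left(67 - \frac{1}{17}\right) \left(-103\right) \left(- \frac{1}{6930}\right) = 1644 \left(-63974\right) + \frac{1138}{17} \left(-103\right) \left(- \frac{1}{6930}\right) = -105173256 - - \frac{58607}{58905} = -105173256 + \frac{58607}{58905} = - \frac{6195230586073}{58905}$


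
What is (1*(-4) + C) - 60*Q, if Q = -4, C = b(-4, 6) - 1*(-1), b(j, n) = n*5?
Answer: 267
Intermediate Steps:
b(j, n) = 5*n
C = 31 (C = 5*6 - 1*(-1) = 30 + 1 = 31)
(1*(-4) + C) - 60*Q = (1*(-4) + 31) - 60*(-4) = (-4 + 31) + 240 = 27 + 240 = 267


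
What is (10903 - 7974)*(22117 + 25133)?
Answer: 138395250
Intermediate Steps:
(10903 - 7974)*(22117 + 25133) = 2929*47250 = 138395250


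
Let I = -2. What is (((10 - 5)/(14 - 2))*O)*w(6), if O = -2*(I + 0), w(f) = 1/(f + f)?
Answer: 5/36 ≈ 0.13889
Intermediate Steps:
w(f) = 1/(2*f)
O = 4 (O = -2*(-2 + 0) = -2*(-2) = 4)
(((10 - 5)/(14 - 2))*O)*w(6) = (((10 - 5)/(14 - 2))*4)*((1/2)/6) = ((5/12)*4)*((1/2)*(1/6)) = ((5*(1/12))*4)*(1/12) = ((5/12)*4)*(1/12) = (5/3)*(1/12) = 5/36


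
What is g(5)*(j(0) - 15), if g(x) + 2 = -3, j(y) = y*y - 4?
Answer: 95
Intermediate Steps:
j(y) = -4 + y² (j(y) = y² - 4 = -4 + y²)
g(x) = -5 (g(x) = -2 - 3 = -5)
g(5)*(j(0) - 15) = -5*((-4 + 0²) - 15) = -5*((-4 + 0) - 15) = -5*(-4 - 15) = -5*(-19) = 95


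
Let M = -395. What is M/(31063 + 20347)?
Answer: -79/10282 ≈ -0.0076833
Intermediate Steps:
M/(31063 + 20347) = -395/(31063 + 20347) = -395/51410 = -395*1/51410 = -79/10282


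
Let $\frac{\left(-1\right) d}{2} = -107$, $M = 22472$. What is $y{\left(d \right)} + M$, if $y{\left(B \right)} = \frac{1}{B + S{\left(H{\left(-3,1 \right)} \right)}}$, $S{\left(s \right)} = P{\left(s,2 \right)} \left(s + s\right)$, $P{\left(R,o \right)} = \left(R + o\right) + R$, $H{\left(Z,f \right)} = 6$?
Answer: $\frac{8584305}{382} \approx 22472.0$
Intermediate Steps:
$d = 214$ ($d = \left(-2\right) \left(-107\right) = 214$)
$P{\left(R,o \right)} = o + 2 R$
$S{\left(s \right)} = 2 s \left(2 + 2 s\right)$ ($S{\left(s \right)} = \left(2 + 2 s\right) \left(s + s\right) = \left(2 + 2 s\right) 2 s = 2 s \left(2 + 2 s\right)$)
$y{\left(B \right)} = \frac{1}{168 + B}$ ($y{\left(B \right)} = \frac{1}{B + 4 \cdot 6 \left(1 + 6\right)} = \frac{1}{B + 4 \cdot 6 \cdot 7} = \frac{1}{B + 168} = \frac{1}{168 + B}$)
$y{\left(d \right)} + M = \frac{1}{168 + 214} + 22472 = \frac{1}{382} + 22472 = \frac{8584305}{382}$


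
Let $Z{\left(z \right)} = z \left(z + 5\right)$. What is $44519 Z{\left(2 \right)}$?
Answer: $623266$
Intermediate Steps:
$Z{\left(z \right)} = z \left(5 + z\right)$
$44519 Z{\left(2 \right)} = 44519 \cdot 2 \left(5 + 2\right) = 44519 \cdot 2 \cdot 7 = 44519 \cdot 14 = 623266$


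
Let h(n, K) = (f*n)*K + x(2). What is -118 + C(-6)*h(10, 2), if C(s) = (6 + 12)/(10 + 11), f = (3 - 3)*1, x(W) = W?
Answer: -814/7 ≈ -116.29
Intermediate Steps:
f = 0 (f = 0*1 = 0)
C(s) = 6/7 (C(s) = 18/21 = 18*(1/21) = 6/7)
h(n, K) = 2 (h(n, K) = (0*n)*K + 2 = 0*K + 2 = 0 + 2 = 2)
-118 + C(-6)*h(10, 2) = -118 + (6/7)*2 = -118 + 12/7 = -814/7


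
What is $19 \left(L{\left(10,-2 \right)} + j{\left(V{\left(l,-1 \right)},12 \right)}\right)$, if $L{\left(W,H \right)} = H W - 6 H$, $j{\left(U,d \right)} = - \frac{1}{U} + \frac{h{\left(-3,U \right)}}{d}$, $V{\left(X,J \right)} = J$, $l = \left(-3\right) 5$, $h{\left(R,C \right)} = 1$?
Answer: $- \frac{1577}{12} \approx -131.42$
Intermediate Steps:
$l = -15$
$j{\left(U,d \right)} = \frac{1}{d} - \frac{1}{U}$ ($j{\left(U,d \right)} = - \frac{1}{U} + 1 \frac{1}{d} = - \frac{1}{U} + \frac{1}{d} = \frac{1}{d} - \frac{1}{U}$)
$L{\left(W,H \right)} = - 6 H + H W$
$19 \left(L{\left(10,-2 \right)} + j{\left(V{\left(l,-1 \right)},12 \right)}\right) = 19 \left(- 2 \left(-6 + 10\right) + \frac{-1 - 12}{\left(-1\right) 12}\right) = 19 \left(\left(-2\right) 4 - \frac{-1 - 12}{12}\right) = 19 \left(-8 - \frac{1}{12} \left(-13\right)\right) = 19 \left(-8 + \frac{13}{12}\right) = 19 \left(- \frac{83}{12}\right) = - \frac{1577}{12}$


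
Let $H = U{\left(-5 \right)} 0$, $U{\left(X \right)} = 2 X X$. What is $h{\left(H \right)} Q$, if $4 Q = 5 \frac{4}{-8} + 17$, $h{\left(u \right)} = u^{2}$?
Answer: $0$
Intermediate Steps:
$U{\left(X \right)} = 2 X^{2}$
$H = 0$ ($H = 2 \left(-5\right)^{2} \cdot 0 = 2 \cdot 25 \cdot 0 = 50 \cdot 0 = 0$)
$Q = \frac{29}{8}$ ($Q = \frac{5 \frac{4}{-8} + 17}{4} = \frac{5 \cdot 4 \left(- \frac{1}{8}\right) + 17}{4} = \frac{5 \left(- \frac{1}{2}\right) + 17}{4} = \frac{- \frac{5}{2} + 17}{4} = \frac{1}{4} \cdot \frac{29}{2} = \frac{29}{8} \approx 3.625$)
$h{\left(H \right)} Q = 0^{2} \cdot \frac{29}{8} = 0 \cdot \frac{29}{8} = 0$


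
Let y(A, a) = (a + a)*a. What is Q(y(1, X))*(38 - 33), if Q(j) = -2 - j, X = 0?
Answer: -10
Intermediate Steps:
y(A, a) = 2*a² (y(A, a) = (2*a)*a = 2*a²)
Q(y(1, X))*(38 - 33) = (-2 - 2*0²)*(38 - 33) = (-2 - 2*0)*5 = (-2 - 1*0)*5 = (-2 + 0)*5 = -2*5 = -10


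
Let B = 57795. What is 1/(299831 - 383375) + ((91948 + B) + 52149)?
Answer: 16866865247/83544 ≈ 2.0189e+5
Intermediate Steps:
1/(299831 - 383375) + ((91948 + B) + 52149) = 1/(299831 - 383375) + ((91948 + 57795) + 52149) = 1/(-83544) + (149743 + 52149) = -1/83544 + 201892 = 16866865247/83544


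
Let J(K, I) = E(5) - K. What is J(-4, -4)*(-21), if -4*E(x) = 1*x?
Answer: -231/4 ≈ -57.750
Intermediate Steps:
E(x) = -x/4
J(K, I) = -5/4 - K (J(K, I) = -1/4*5 - K = -5/4 - K)
J(-4, -4)*(-21) = (-5/4 - 1*(-4))*(-21) = (-5/4 + 4)*(-21) = (11/4)*(-21) = -231/4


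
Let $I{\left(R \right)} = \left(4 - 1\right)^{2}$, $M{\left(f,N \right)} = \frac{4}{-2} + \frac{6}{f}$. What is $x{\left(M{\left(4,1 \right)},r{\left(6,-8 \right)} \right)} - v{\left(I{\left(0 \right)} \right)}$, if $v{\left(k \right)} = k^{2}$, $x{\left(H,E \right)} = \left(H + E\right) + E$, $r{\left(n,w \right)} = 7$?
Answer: $- \frac{135}{2} \approx -67.5$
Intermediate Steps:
$M{\left(f,N \right)} = -2 + \frac{6}{f}$ ($M{\left(f,N \right)} = 4 \left(- \frac{1}{2}\right) + \frac{6}{f} = -2 + \frac{6}{f}$)
$I{\left(R \right)} = 9$ ($I{\left(R \right)} = 3^{2} = 9$)
$x{\left(H,E \right)} = H + 2 E$ ($x{\left(H,E \right)} = \left(E + H\right) + E = H + 2 E$)
$x{\left(M{\left(4,1 \right)},r{\left(6,-8 \right)} \right)} - v{\left(I{\left(0 \right)} \right)} = \left(\left(-2 + \frac{6}{4}\right) + 2 \cdot 7\right) - 9^{2} = \left(\left(-2 + 6 \cdot \frac{1}{4}\right) + 14\right) - 81 = \left(\left(-2 + \frac{3}{2}\right) + 14\right) - 81 = \left(- \frac{1}{2} + 14\right) - 81 = \frac{27}{2} - 81 = - \frac{135}{2}$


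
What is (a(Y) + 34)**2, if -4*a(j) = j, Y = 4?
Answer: 1089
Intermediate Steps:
a(j) = -j/4
(a(Y) + 34)**2 = (-1/4*4 + 34)**2 = (-1 + 34)**2 = 33**2 = 1089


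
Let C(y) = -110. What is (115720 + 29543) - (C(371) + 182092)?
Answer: -36719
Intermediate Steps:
(115720 + 29543) - (C(371) + 182092) = (115720 + 29543) - (-110 + 182092) = 145263 - 1*181982 = 145263 - 181982 = -36719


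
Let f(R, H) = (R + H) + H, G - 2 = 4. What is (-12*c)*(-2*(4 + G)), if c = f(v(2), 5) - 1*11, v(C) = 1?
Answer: 0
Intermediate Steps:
G = 6 (G = 2 + 4 = 6)
f(R, H) = R + 2*H (f(R, H) = (H + R) + H = R + 2*H)
c = 0 (c = (1 + 2*5) - 1*11 = (1 + 10) - 11 = 11 - 11 = 0)
(-12*c)*(-2*(4 + G)) = (-12*0)*(-2*(4 + 6)) = 0*(-2*10) = 0*(-20) = 0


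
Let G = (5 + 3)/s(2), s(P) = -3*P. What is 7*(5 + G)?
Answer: 77/3 ≈ 25.667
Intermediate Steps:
G = -4/3 (G = (5 + 3)/((-3*2)) = 8/(-6) = 8*(-1/6) = -4/3 ≈ -1.3333)
7*(5 + G) = 7*(5 - 4/3) = 7*(11/3) = 77/3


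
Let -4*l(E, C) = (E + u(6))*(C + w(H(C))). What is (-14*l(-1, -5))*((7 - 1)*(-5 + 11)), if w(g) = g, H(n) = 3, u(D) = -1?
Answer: 504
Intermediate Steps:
l(E, C) = -(-1 + E)*(3 + C)/4 (l(E, C) = -(E - 1)*(C + 3)/4 = -(-1 + E)*(3 + C)/4)
(-14*l(-1, -5))*((7 - 1)*(-5 + 11)) = (-14*(3/4 - 3/4*(-1) + (1/4)*(-5) - 1/4*(-5)*(-1)))*((7 - 1)*(-5 + 11)) = (-14*(3/4 + 3/4 - 5/4 - 5/4))*(6*6) = -14*(-1)*36 = 14*36 = 504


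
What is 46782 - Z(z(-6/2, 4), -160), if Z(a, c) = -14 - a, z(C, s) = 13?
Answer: 46809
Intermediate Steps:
46782 - Z(z(-6/2, 4), -160) = 46782 - (-14 - 1*13) = 46782 - (-14 - 13) = 46782 - 1*(-27) = 46782 + 27 = 46809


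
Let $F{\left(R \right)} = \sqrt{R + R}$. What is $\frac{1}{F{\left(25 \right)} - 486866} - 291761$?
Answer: $- \frac{34579295177541666}{118519250953} - \frac{5 \sqrt{2}}{237038501906} \approx -2.9176 \cdot 10^{5}$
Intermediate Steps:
$F{\left(R \right)} = \sqrt{2} \sqrt{R}$ ($F{\left(R \right)} = \sqrt{2 R} = \sqrt{2} \sqrt{R}$)
$\frac{1}{F{\left(25 \right)} - 486866} - 291761 = \frac{1}{\sqrt{2} \sqrt{25} - 486866} - 291761 = \frac{1}{\sqrt{2} \cdot 5 - 486866} - 291761 = \frac{1}{5 \sqrt{2} - 486866} - 291761 = \frac{1}{-486866 + 5 \sqrt{2}} - 291761 = -291761 + \frac{1}{-486866 + 5 \sqrt{2}}$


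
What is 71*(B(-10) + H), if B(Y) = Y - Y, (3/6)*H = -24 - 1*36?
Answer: -8520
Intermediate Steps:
H = -120 (H = 2*(-24 - 1*36) = 2*(-24 - 36) = 2*(-60) = -120)
B(Y) = 0
71*(B(-10) + H) = 71*(0 - 120) = 71*(-120) = -8520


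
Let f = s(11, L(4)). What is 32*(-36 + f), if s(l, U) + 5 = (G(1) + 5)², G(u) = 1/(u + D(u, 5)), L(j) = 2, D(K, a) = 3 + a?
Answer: -38560/81 ≈ -476.05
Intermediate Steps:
G(u) = 1/(8 + u) (G(u) = 1/(u + (3 + 5)) = 1/(u + 8) = 1/(8 + u))
s(l, U) = 1711/81 (s(l, U) = -5 + (1/(8 + 1) + 5)² = -5 + (1/9 + 5)² = -5 + (⅑ + 5)² = -5 + (46/9)² = -5 + 2116/81 = 1711/81)
f = 1711/81 ≈ 21.123
32*(-36 + f) = 32*(-36 + 1711/81) = 32*(-1205/81) = -38560/81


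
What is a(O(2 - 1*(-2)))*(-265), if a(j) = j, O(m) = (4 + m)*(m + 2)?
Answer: -12720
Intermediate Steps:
O(m) = (2 + m)*(4 + m) (O(m) = (4 + m)*(2 + m) = (2 + m)*(4 + m))
a(O(2 - 1*(-2)))*(-265) = (8 + (2 - 1*(-2))**2 + 6*(2 - 1*(-2)))*(-265) = (8 + (2 + 2)**2 + 6*(2 + 2))*(-265) = (8 + 4**2 + 6*4)*(-265) = (8 + 16 + 24)*(-265) = 48*(-265) = -12720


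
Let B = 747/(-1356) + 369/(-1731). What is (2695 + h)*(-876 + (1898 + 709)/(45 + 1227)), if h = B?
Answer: -260376959538605/110580896 ≈ -2.3546e+6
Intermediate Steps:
B = -199269/260804 (B = 747*(-1/1356) + 369*(-1/1731) = -249/452 - 123/577 = -199269/260804 ≈ -0.76406)
h = -199269/260804 ≈ -0.76406
(2695 + h)*(-876 + (1898 + 709)/(45 + 1227)) = (2695 - 199269/260804)*(-876 + (1898 + 709)/(45 + 1227)) = 702667511*(-876 + 2607/1272)/260804 = 702667511*(-876 + 2607*(1/1272))/260804 = 702667511*(-876 + 869/424)/260804 = (702667511/260804)*(-370555/424) = -260376959538605/110580896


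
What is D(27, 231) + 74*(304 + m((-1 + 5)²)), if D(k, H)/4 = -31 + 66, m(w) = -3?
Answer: 22414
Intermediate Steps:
D(k, H) = 140 (D(k, H) = 4*(-31 + 66) = 4*35 = 140)
D(27, 231) + 74*(304 + m((-1 + 5)²)) = 140 + 74*(304 - 3) = 140 + 74*301 = 140 + 22274 = 22414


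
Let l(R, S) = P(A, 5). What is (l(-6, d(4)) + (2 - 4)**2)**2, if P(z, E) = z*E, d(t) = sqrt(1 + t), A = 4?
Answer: 576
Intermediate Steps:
P(z, E) = E*z
l(R, S) = 20 (l(R, S) = 5*4 = 20)
(l(-6, d(4)) + (2 - 4)**2)**2 = (20 + (2 - 4)**2)**2 = (20 + (-2)**2)**2 = (20 + 4)**2 = 24**2 = 576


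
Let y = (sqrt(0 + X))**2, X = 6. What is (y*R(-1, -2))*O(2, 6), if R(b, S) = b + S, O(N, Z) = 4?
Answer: -72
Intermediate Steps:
R(b, S) = S + b
y = 6 (y = (sqrt(0 + 6))**2 = (sqrt(6))**2 = 6)
(y*R(-1, -2))*O(2, 6) = (6*(-2 - 1))*4 = (6*(-3))*4 = -18*4 = -72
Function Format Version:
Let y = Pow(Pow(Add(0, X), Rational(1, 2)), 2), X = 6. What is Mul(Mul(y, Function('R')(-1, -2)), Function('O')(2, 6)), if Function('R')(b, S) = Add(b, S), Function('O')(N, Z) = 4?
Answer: -72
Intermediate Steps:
Function('R')(b, S) = Add(S, b)
y = 6 (y = Pow(Pow(Add(0, 6), Rational(1, 2)), 2) = Pow(Pow(6, Rational(1, 2)), 2) = 6)
Mul(Mul(y, Function('R')(-1, -2)), Function('O')(2, 6)) = Mul(Mul(6, Add(-2, -1)), 4) = Mul(Mul(6, -3), 4) = Mul(-18, 4) = -72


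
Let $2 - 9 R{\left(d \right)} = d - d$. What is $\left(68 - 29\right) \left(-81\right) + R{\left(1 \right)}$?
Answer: $- \frac{28429}{9} \approx -3158.8$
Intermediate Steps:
$R{\left(d \right)} = \frac{2}{9}$ ($R{\left(d \right)} = \frac{2}{9} - \frac{d - d}{9} = \frac{2}{9} - 0 = \frac{2}{9} + 0 = \frac{2}{9}$)
$\left(68 - 29\right) \left(-81\right) + R{\left(1 \right)} = \left(68 - 29\right) \left(-81\right) + \frac{2}{9} = 39 \left(-81\right) + \frac{2}{9} = -3159 + \frac{2}{9} = - \frac{28429}{9}$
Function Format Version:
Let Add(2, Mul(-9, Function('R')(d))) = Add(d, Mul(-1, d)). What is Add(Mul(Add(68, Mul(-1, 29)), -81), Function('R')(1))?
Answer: Rational(-28429, 9) ≈ -3158.8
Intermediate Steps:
Function('R')(d) = Rational(2, 9) (Function('R')(d) = Add(Rational(2, 9), Mul(Rational(-1, 9), Add(d, Mul(-1, d)))) = Add(Rational(2, 9), Mul(Rational(-1, 9), 0)) = Add(Rational(2, 9), 0) = Rational(2, 9))
Add(Mul(Add(68, Mul(-1, 29)), -81), Function('R')(1)) = Add(Mul(Add(68, Mul(-1, 29)), -81), Rational(2, 9)) = Add(Mul(Add(68, -29), -81), Rational(2, 9)) = Add(Mul(39, -81), Rational(2, 9)) = Add(-3159, Rational(2, 9)) = Rational(-28429, 9)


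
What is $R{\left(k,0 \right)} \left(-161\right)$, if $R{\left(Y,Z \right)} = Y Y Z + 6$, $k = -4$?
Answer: $-966$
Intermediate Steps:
$R{\left(Y,Z \right)} = 6 + Z Y^{2}$ ($R{\left(Y,Z \right)} = Y^{2} Z + 6 = Z Y^{2} + 6 = 6 + Z Y^{2}$)
$R{\left(k,0 \right)} \left(-161\right) = \left(6 + 0 \left(-4\right)^{2}\right) \left(-161\right) = \left(6 + 0 \cdot 16\right) \left(-161\right) = \left(6 + 0\right) \left(-161\right) = 6 \left(-161\right) = -966$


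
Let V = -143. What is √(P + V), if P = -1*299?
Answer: I*√442 ≈ 21.024*I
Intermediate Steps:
P = -299
√(P + V) = √(-299 - 143) = √(-442) = I*√442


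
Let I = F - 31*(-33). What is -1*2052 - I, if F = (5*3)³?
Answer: -6450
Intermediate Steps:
F = 3375 (F = 15³ = 3375)
I = 4398 (I = 3375 - 31*(-33) = 3375 + 1023 = 4398)
-1*2052 - I = -1*2052 - 1*4398 = -2052 - 4398 = -6450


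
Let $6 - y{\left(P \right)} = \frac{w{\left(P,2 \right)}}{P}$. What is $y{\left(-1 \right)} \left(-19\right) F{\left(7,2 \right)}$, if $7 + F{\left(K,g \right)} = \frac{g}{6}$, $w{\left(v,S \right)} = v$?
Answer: $\frac{1900}{3} \approx 633.33$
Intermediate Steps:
$F{\left(K,g \right)} = -7 + \frac{g}{6}$
$y{\left(P \right)} = 5$ ($y{\left(P \right)} = 6 - \frac{P}{P} = 6 - 1 = 5$)
$y{\left(-1 \right)} \left(-19\right) F{\left(7,2 \right)} = 5 \left(-19\right) \left(-7 + \frac{1}{6} \cdot 2\right) = - 95 \left(-7 + \frac{1}{3}\right) = \left(-95\right) \left(- \frac{20}{3}\right) = \frac{1900}{3}$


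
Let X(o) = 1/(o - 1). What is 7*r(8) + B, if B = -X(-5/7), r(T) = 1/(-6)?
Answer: -7/12 ≈ -0.58333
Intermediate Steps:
r(T) = -1/6
X(o) = 1/(-1 + o)
B = 7/12 (B = -1/(-1 - 5/7) = -1/(-12/7) = -1*(-7/12) = 7/12 ≈ 0.58333)
7*r(8) + B = 7*(-1/6) + 7/12 = -7/6 + 7/12 = -7/12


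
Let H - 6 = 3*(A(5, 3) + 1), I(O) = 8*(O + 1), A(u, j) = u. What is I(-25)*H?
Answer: -4608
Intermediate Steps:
I(O) = 8 + 8*O (I(O) = 8*(1 + O) = 8 + 8*O)
H = 24 (H = 6 + 3*(5 + 1) = 6 + 3*6 = 6 + 18 = 24)
I(-25)*H = (8 + 8*(-25))*24 = (8 - 200)*24 = -192*24 = -4608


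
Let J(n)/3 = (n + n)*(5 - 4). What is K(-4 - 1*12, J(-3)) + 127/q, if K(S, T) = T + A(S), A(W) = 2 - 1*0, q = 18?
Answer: -161/18 ≈ -8.9444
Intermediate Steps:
A(W) = 2 (A(W) = 2 + 0 = 2)
J(n) = 6*n (J(n) = 3*((n + n)*(5 - 4)) = 3*((2*n)*1) = 3*(2*n) = 6*n)
K(S, T) = 2 + T (K(S, T) = T + 2 = 2 + T)
K(-4 - 1*12, J(-3)) + 127/q = (2 + 6*(-3)) + 127/18 = (2 - 18) + 127*(1/18) = -16 + 127/18 = -161/18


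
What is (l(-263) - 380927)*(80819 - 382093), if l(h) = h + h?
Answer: 114921871122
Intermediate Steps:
l(h) = 2*h
(l(-263) - 380927)*(80819 - 382093) = (2*(-263) - 380927)*(80819 - 382093) = (-526 - 380927)*(-301274) = -381453*(-301274) = 114921871122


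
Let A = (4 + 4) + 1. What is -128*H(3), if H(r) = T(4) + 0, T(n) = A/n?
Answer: -288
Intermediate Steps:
A = 9 (A = 8 + 1 = 9)
T(n) = 9/n
H(r) = 9/4 (H(r) = 9/4 + 0 = 9/4)
-128*H(3) = -128*9/4 = -288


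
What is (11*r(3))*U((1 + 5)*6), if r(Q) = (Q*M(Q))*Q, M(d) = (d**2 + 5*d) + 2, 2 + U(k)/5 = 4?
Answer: 25740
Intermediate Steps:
U(k) = 10 (U(k) = -10 + 5*4 = -10 + 20 = 10)
M(d) = 2 + d**2 + 5*d
r(Q) = Q**2*(2 + Q**2 + 5*Q) (r(Q) = (Q*(2 + Q**2 + 5*Q))*Q = Q**2*(2 + Q**2 + 5*Q))
(11*r(3))*U((1 + 5)*6) = (11*(3**2*(2 + 3**2 + 5*3)))*10 = (11*(9*(2 + 9 + 15)))*10 = (11*(9*26))*10 = (11*234)*10 = 2574*10 = 25740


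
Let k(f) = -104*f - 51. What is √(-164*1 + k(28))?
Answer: I*√3127 ≈ 55.92*I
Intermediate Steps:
k(f) = -51 - 104*f
√(-164*1 + k(28)) = √(-164*1 + (-51 - 104*28)) = √(-164 + (-51 - 2912)) = √(-164 - 2963) = √(-3127) = I*√3127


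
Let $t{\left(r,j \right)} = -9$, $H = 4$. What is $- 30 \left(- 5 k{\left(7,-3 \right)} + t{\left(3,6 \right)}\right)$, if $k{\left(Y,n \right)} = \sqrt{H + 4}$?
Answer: $270 + 300 \sqrt{2} \approx 694.26$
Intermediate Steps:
$k{\left(Y,n \right)} = 2 \sqrt{2}$ ($k{\left(Y,n \right)} = \sqrt{4 + 4} = \sqrt{8} = 2 \sqrt{2}$)
$- 30 \left(- 5 k{\left(7,-3 \right)} + t{\left(3,6 \right)}\right) = - 30 \left(- 5 \cdot 2 \sqrt{2} - 9\right) = - 30 \left(- 10 \sqrt{2} - 9\right) = - 30 \left(-9 - 10 \sqrt{2}\right) = 270 + 300 \sqrt{2}$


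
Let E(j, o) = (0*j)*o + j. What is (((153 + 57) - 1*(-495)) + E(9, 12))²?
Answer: 509796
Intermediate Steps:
E(j, o) = j (E(j, o) = 0*o + j = 0 + j = j)
(((153 + 57) - 1*(-495)) + E(9, 12))² = (((153 + 57) - 1*(-495)) + 9)² = ((210 + 495) + 9)² = (705 + 9)² = 714² = 509796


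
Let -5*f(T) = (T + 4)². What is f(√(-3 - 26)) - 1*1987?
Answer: -9922/5 - 8*I*√29/5 ≈ -1984.4 - 8.6163*I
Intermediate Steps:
f(T) = -(4 + T)²/5 (f(T) = -(T + 4)²/5 = -(4 + T)²/5)
f(√(-3 - 26)) - 1*1987 = -(4 + √(-3 - 26))²/5 - 1*1987 = -(4 + √(-29))²/5 - 1987 = -(4 + I*√29)²/5 - 1987 = -1987 - (4 + I*√29)²/5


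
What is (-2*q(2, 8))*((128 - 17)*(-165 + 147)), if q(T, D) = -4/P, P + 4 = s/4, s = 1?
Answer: 21312/5 ≈ 4262.4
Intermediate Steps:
P = -15/4 (P = -4 + 1/4 = -15/4 ≈ -3.7500)
q(T, D) = 16/15 (q(T, D) = -4/(-15/4) = -4*(-4/15) = 16/15)
(-2*q(2, 8))*((128 - 17)*(-165 + 147)) = (-2*16/15)*((128 - 17)*(-165 + 147)) = -1184*(-18)/5 = -32/15*(-1998) = 21312/5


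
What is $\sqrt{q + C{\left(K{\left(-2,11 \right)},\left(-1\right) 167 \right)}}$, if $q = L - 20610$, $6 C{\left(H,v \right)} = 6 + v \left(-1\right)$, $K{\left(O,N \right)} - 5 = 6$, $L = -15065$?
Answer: $\frac{i \sqrt{1283262}}{6} \approx 188.8 i$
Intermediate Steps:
$K{\left(O,N \right)} = 11$ ($K{\left(O,N \right)} = 5 + 6 = 11$)
$C{\left(H,v \right)} = 1 - \frac{v}{6}$ ($C{\left(H,v \right)} = \frac{6 + v \left(-1\right)}{6} = \frac{6 - v}{6} = 1 - \frac{v}{6}$)
$q = -35675$ ($q = -15065 - 20610 = -35675$)
$\sqrt{q + C{\left(K{\left(-2,11 \right)},\left(-1\right) 167 \right)}} = \sqrt{-35675 - \left(-1 + \frac{\left(-1\right) 167}{6}\right)} = \sqrt{-35675 + \left(1 - - \frac{167}{6}\right)} = \sqrt{-35675 + \left(1 + \frac{167}{6}\right)} = \sqrt{-35675 + \frac{173}{6}} = \sqrt{- \frac{213877}{6}} = \frac{i \sqrt{1283262}}{6}$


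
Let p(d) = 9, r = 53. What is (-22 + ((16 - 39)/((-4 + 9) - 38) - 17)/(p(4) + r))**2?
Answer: 518700625/1046529 ≈ 495.64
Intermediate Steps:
(-22 + ((16 - 39)/((-4 + 9) - 38) - 17)/(p(4) + r))**2 = (-22 + ((16 - 39)/((-4 + 9) - 38) - 17)/(9 + 53))**2 = (-22 + (-23/(5 - 38) - 17)/62)**2 = (-22 + (-23/(-33) - 17)*(1/62))**2 = (-22 + (-23*(-1/33) - 17)*(1/62))**2 = (-22 + (23/33 - 17)*(1/62))**2 = (-22 - 538/33*1/62)**2 = (-22 - 269/1023)**2 = (-22775/1023)**2 = 518700625/1046529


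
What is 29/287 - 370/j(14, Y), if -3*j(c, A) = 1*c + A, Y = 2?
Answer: 159517/2296 ≈ 69.476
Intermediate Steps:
j(c, A) = -A/3 - c/3 (j(c, A) = -(1*c + A)/3 = -(c + A)/3 = -(A + c)/3 = -A/3 - c/3)
29/287 - 370/j(14, Y) = 29/287 - 370/(-⅓*2 - ⅓*14) = 29*(1/287) - 370/(-⅔ - 14/3) = 29/287 - 370/(-16/3) = 29/287 - 370*(-3/16) = 29/287 + 555/8 = 159517/2296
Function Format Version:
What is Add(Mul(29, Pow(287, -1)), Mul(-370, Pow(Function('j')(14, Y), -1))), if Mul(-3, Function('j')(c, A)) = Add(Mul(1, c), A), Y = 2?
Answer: Rational(159517, 2296) ≈ 69.476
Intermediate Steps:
Function('j')(c, A) = Add(Mul(Rational(-1, 3), A), Mul(Rational(-1, 3), c)) (Function('j')(c, A) = Mul(Rational(-1, 3), Add(Mul(1, c), A)) = Mul(Rational(-1, 3), Add(c, A)) = Mul(Rational(-1, 3), Add(A, c)) = Add(Mul(Rational(-1, 3), A), Mul(Rational(-1, 3), c)))
Add(Mul(29, Pow(287, -1)), Mul(-370, Pow(Function('j')(14, Y), -1))) = Add(Mul(29, Pow(287, -1)), Mul(-370, Pow(Add(Mul(Rational(-1, 3), 2), Mul(Rational(-1, 3), 14)), -1))) = Add(Mul(29, Rational(1, 287)), Mul(-370, Pow(Add(Rational(-2, 3), Rational(-14, 3)), -1))) = Add(Rational(29, 287), Mul(-370, Pow(Rational(-16, 3), -1))) = Add(Rational(29, 287), Mul(-370, Rational(-3, 16))) = Add(Rational(29, 287), Rational(555, 8)) = Rational(159517, 2296)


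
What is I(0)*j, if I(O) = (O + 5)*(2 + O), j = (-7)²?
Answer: 490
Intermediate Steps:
j = 49
I(O) = (2 + O)*(5 + O) (I(O) = (5 + O)*(2 + O) = (2 + O)*(5 + O))
I(0)*j = (10 + 0² + 7*0)*49 = (10 + 0 + 0)*49 = 10*49 = 490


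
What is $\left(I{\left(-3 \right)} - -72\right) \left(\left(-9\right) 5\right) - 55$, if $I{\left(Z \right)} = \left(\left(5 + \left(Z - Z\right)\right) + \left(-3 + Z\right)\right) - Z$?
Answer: $-3385$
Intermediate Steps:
$I{\left(Z \right)} = 2$ ($I{\left(Z \right)} = \left(\left(5 + 0\right) + \left(-3 + Z\right)\right) - Z = \left(5 + \left(-3 + Z\right)\right) - Z = \left(2 + Z\right) - Z = 2$)
$\left(I{\left(-3 \right)} - -72\right) \left(\left(-9\right) 5\right) - 55 = \left(2 - -72\right) \left(\left(-9\right) 5\right) - 55 = \left(2 + 72\right) \left(-45\right) - 55 = 74 \left(-45\right) - 55 = -3330 - 55 = -3385$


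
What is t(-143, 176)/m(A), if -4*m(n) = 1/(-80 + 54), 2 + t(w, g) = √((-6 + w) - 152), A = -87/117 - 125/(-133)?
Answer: -208 + 104*I*√301 ≈ -208.0 + 1804.3*I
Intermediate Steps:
A = 1018/5187 (A = -87*1/117 - 125*(-1/133) = -29/39 + 125/133 = 1018/5187 ≈ 0.19626)
t(w, g) = -2 + √(-158 + w) (t(w, g) = -2 + √((-6 + w) - 152) = -2 + √(-158 + w))
m(n) = 1/104 (m(n) = -1/(4*(-80 + 54)) = -¼/(-26) = -¼*(-1/26) = 1/104)
t(-143, 176)/m(A) = (-2 + √(-158 - 143))/(1/104) = (-2 + √(-301))*104 = (-2 + I*√301)*104 = -208 + 104*I*√301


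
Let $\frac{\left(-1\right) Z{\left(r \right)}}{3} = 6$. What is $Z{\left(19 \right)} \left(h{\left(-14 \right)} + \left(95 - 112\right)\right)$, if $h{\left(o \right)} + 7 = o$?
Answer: $684$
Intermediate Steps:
$Z{\left(r \right)} = -18$ ($Z{\left(r \right)} = \left(-3\right) 6 = -18$)
$h{\left(o \right)} = -7 + o$
$Z{\left(19 \right)} \left(h{\left(-14 \right)} + \left(95 - 112\right)\right) = - 18 \left(\left(-7 - 14\right) + \left(95 - 112\right)\right) = - 18 \left(-21 + \left(95 - 112\right)\right) = - 18 \left(-21 - 17\right) = \left(-18\right) \left(-38\right) = 684$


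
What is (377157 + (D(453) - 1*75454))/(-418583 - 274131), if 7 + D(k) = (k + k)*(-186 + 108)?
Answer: -3122/9361 ≈ -0.33351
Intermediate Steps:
D(k) = -7 - 156*k (D(k) = -7 + (k + k)*(-186 + 108) = -7 + (2*k)*(-78) = -7 - 156*k)
(377157 + (D(453) - 1*75454))/(-418583 - 274131) = (377157 + ((-7 - 156*453) - 1*75454))/(-418583 - 274131) = (377157 + ((-7 - 70668) - 75454))/(-692714) = (377157 + (-70675 - 75454))*(-1/692714) = (377157 - 146129)*(-1/692714) = 231028*(-1/692714) = -3122/9361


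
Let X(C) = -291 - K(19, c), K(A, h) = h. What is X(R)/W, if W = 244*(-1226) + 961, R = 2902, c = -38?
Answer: 253/298183 ≈ 0.00084847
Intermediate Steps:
X(C) = -253 (X(C) = -291 - 1*(-38) = -291 + 38 = -253)
W = -298183 (W = -299144 + 961 = -298183)
X(R)/W = -253/(-298183) = -253*(-1/298183) = 253/298183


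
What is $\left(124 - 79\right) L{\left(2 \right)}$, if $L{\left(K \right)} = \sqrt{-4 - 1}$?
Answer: $45 i \sqrt{5} \approx 100.62 i$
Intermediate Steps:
$L{\left(K \right)} = i \sqrt{5}$ ($L{\left(K \right)} = \sqrt{-5} = i \sqrt{5}$)
$\left(124 - 79\right) L{\left(2 \right)} = \left(124 - 79\right) i \sqrt{5} = 45 i \sqrt{5}$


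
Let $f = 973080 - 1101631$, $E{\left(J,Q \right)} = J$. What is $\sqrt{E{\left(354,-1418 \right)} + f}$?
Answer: $i \sqrt{128197} \approx 358.05 i$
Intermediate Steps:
$f = -128551$ ($f = 973080 - 1101631 = -128551$)
$\sqrt{E{\left(354,-1418 \right)} + f} = \sqrt{354 - 128551} = \sqrt{-128197} = i \sqrt{128197}$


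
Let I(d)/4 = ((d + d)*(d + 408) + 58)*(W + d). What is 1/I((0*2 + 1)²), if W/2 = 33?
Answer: 1/234768 ≈ 4.2595e-6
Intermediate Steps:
W = 66 (W = 2*33 = 66)
I(d) = 4*(58 + 2*d*(408 + d))*(66 + d) (I(d) = 4*(((d + d)*(d + 408) + 58)*(66 + d)) = 4*(((2*d)*(408 + d) + 58)*(66 + d)) = 4*((2*d*(408 + d) + 58)*(66 + d)) = 4*((58 + 2*d*(408 + d))*(66 + d)) = 4*(58 + 2*d*(408 + d))*(66 + d))
1/I((0*2 + 1)²) = 1/(15312 + 8*((0*2 + 1)²)³ + 3792*((0*2 + 1)²)² + 215656*(0*2 + 1)²) = 1/(15312 + 8*((0 + 1)²)³ + 3792*((0 + 1)²)² + 215656*(0 + 1)²) = 1/(15312 + 8*(1²)³ + 3792*(1²)² + 215656*1²) = 1/(15312 + 8*1³ + 3792*1² + 215656*1) = 1/(15312 + 8*1 + 3792*1 + 215656) = 1/(15312 + 8 + 3792 + 215656) = 1/234768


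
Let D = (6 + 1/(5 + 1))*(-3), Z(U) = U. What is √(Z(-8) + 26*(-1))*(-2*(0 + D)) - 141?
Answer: -141 + 37*I*√34 ≈ -141.0 + 215.75*I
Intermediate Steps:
D = -37/2 (D = (6 + 1/6)*(-3) = (6 + ⅙)*(-3) = (37/6)*(-3) = -37/2 ≈ -18.500)
√(Z(-8) + 26*(-1))*(-2*(0 + D)) - 141 = √(-8 + 26*(-1))*(-2*(0 - 37/2)) - 141 = √(-8 - 26)*(-2*(-37/2)) - 141 = √(-34)*37 - 141 = (I*√34)*37 - 141 = 37*I*√34 - 141 = -141 + 37*I*√34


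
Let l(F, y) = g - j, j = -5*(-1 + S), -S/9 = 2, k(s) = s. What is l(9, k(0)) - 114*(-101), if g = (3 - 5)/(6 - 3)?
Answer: 34255/3 ≈ 11418.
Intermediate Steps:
S = -18 (S = -9*2 = -18)
j = 95 (j = -5*(-1 - 18) = -5*(-19) = 95)
g = -⅔ (g = -2/3 = -2*⅓ = -⅔ ≈ -0.66667)
l(F, y) = -287/3 (l(F, y) = -⅔ - 1*95 = -⅔ - 95 = -287/3)
l(9, k(0)) - 114*(-101) = -287/3 - 114*(-101) = -287/3 + 11514 = 34255/3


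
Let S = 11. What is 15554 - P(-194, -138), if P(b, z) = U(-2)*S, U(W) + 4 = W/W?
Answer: 15587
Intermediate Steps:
U(W) = -3 (U(W) = -4 + W/W = -4 + 1 = -3)
P(b, z) = -33 (P(b, z) = -3*11 = -33)
15554 - P(-194, -138) = 15554 - 1*(-33) = 15554 + 33 = 15587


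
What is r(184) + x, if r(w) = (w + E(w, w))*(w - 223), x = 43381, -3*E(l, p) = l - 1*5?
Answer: 38532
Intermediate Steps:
E(l, p) = 5/3 - l/3 (E(l, p) = -(l - 1*5)/3 = -(l - 5)/3 = -(-5 + l)/3 = 5/3 - l/3)
r(w) = (-223 + w)*(5/3 + 2*w/3) (r(w) = (w + (5/3 - w/3))*(w - 223) = (5/3 + 2*w/3)*(-223 + w) = (-223 + w)*(5/3 + 2*w/3))
r(184) + x = (-1115/3 - 147*184 + (2/3)*184**2) + 43381 = (-1115/3 - 27048 + (2/3)*33856) + 43381 = (-1115/3 - 27048 + 67712/3) + 43381 = -4849 + 43381 = 38532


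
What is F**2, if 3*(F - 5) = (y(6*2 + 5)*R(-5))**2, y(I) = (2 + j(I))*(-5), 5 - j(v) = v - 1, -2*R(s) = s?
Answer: 285441025/16 ≈ 1.7840e+7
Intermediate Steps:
R(s) = -s/2
j(v) = 6 - v (j(v) = 5 - (v - 1) = 5 - (-1 + v) = 5 + (1 - v) = 6 - v)
y(I) = -40 + 5*I (y(I) = (2 + (6 - I))*(-5) = (8 - I)*(-5) = -40 + 5*I)
F = 16895/4 (F = 5 + ((-40 + 5*(6*2 + 5))*(-1/2*(-5)))**2/3 = 5 + ((-40 + 5*(12 + 5))*(5/2))**2/3 = 5 + ((-40 + 5*17)*(5/2))**2/3 = 5 + ((-40 + 85)*(5/2))**2/3 = 5 + (45*(5/2))**2/3 = 5 + (225/2)**2/3 = 5 + (1/3)*(50625/4) = 5 + 16875/4 = 16895/4 ≈ 4223.8)
F**2 = (16895/4)**2 = 285441025/16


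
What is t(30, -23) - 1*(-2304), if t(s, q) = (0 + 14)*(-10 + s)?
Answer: 2584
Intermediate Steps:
t(s, q) = -140 + 14*s (t(s, q) = 14*(-10 + s) = -140 + 14*s)
t(30, -23) - 1*(-2304) = (-140 + 14*30) - 1*(-2304) = (-140 + 420) + 2304 = 280 + 2304 = 2584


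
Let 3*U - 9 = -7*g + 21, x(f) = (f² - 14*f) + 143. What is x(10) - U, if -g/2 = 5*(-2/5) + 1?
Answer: 293/3 ≈ 97.667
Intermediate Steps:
g = 2 (g = -2*(5*(-2/5) + 1) = -2*(5*(-2*⅕) + 1) = -2*(5*(-⅖) + 1) = -2*(-2 + 1) = -2*(-1) = 2)
x(f) = 143 + f² - 14*f
U = 16/3 (U = 3 + (-7*2 + 21)/3 = 3 + (-14 + 21)/3 = 3 + (⅓)*7 = 3 + 7/3 = 16/3 ≈ 5.3333)
x(10) - U = (143 + 10² - 14*10) - 1*16/3 = (143 + 100 - 140) - 16/3 = 103 - 16/3 = 293/3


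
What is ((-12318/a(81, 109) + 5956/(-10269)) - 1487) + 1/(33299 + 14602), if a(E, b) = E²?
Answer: -8477890625396/5691932127 ≈ -1489.5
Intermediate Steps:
((-12318/a(81, 109) + 5956/(-10269)) - 1487) + 1/(33299 + 14602) = ((-12318/(81²) + 5956/(-10269)) - 1487) + 1/(33299 + 14602) = ((-12318/6561 + 5956*(-1/10269)) - 1487) + 1/47901 = ((-12318*1/6561 - 5956/10269) - 1487) + 1/47901 = ((-4106/2187 - 5956/10269) - 1487) + 1/47901 = (-6132254/2495367 - 1487) + 1/47901 = -3716742983/2495367 + 1/47901 = -8477890625396/5691932127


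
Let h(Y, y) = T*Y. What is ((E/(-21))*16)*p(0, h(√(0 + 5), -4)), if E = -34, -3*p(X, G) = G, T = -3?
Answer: 544*√5/21 ≈ 57.925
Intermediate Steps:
h(Y, y) = -3*Y
p(X, G) = -G/3
((E/(-21))*16)*p(0, h(√(0 + 5), -4)) = (-34/(-21)*16)*(-(-1)*√(0 + 5)) = (-34*(-1/21)*16)*(-(-1)*√5) = ((34/21)*16)*√5 = 544*√5/21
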